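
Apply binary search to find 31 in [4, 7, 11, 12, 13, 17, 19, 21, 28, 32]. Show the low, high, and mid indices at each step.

Binary search for 31 in [4, 7, 11, 12, 13, 17, 19, 21, 28, 32]:

lo=0, hi=9, mid=4, arr[mid]=13 -> 13 < 31, search right half
lo=5, hi=9, mid=7, arr[mid]=21 -> 21 < 31, search right half
lo=8, hi=9, mid=8, arr[mid]=28 -> 28 < 31, search right half
lo=9, hi=9, mid=9, arr[mid]=32 -> 32 > 31, search left half
lo=9 > hi=8, target 31 not found

Binary search determines that 31 is not in the array after 4 comparisons. The search space was exhausted without finding the target.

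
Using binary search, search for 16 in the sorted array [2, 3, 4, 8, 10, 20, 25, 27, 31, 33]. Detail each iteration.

Binary search for 16 in [2, 3, 4, 8, 10, 20, 25, 27, 31, 33]:

lo=0, hi=9, mid=4, arr[mid]=10 -> 10 < 16, search right half
lo=5, hi=9, mid=7, arr[mid]=27 -> 27 > 16, search left half
lo=5, hi=6, mid=5, arr[mid]=20 -> 20 > 16, search left half
lo=5 > hi=4, target 16 not found

Binary search determines that 16 is not in the array after 3 comparisons. The search space was exhausted without finding the target.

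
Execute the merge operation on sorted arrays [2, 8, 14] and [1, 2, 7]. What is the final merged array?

Merging process:

Compare 2 vs 1: take 1 from right. Merged: [1]
Compare 2 vs 2: take 2 from left. Merged: [1, 2]
Compare 8 vs 2: take 2 from right. Merged: [1, 2, 2]
Compare 8 vs 7: take 7 from right. Merged: [1, 2, 2, 7]
Append remaining from left: [8, 14]. Merged: [1, 2, 2, 7, 8, 14]

Final merged array: [1, 2, 2, 7, 8, 14]
Total comparisons: 4

The merged array is [1, 2, 2, 7, 8, 14], requiring 4 comparisons. The merge step runs in O(n) time where n is the total number of elements.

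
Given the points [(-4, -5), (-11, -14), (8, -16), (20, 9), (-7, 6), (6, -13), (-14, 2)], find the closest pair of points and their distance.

Computing all pairwise distances among 7 points:

d((-4, -5), (-11, -14)) = 11.4018
d((-4, -5), (8, -16)) = 16.2788
d((-4, -5), (20, 9)) = 27.7849
d((-4, -5), (-7, 6)) = 11.4018
d((-4, -5), (6, -13)) = 12.8062
d((-4, -5), (-14, 2)) = 12.2066
d((-11, -14), (8, -16)) = 19.105
d((-11, -14), (20, 9)) = 38.6005
d((-11, -14), (-7, 6)) = 20.3961
d((-11, -14), (6, -13)) = 17.0294
d((-11, -14), (-14, 2)) = 16.2788
d((8, -16), (20, 9)) = 27.7308
d((8, -16), (-7, 6)) = 26.6271
d((8, -16), (6, -13)) = 3.6056 <-- minimum
d((8, -16), (-14, 2)) = 28.4253
d((20, 9), (-7, 6)) = 27.1662
d((20, 9), (6, -13)) = 26.0768
d((20, 9), (-14, 2)) = 34.7131
d((-7, 6), (6, -13)) = 23.0217
d((-7, 6), (-14, 2)) = 8.0623
d((6, -13), (-14, 2)) = 25.0

Closest pair: (8, -16) and (6, -13) with distance 3.6056

The closest pair is (8, -16) and (6, -13) with Euclidean distance 3.6056. For 7 points, brute-force pairwise comparison is shown above. For large n, the divide-and-conquer algorithm (sort by x, recurse on halves, check the dividing strip) achieves O(n log n).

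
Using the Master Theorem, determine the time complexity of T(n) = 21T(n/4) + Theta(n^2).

Master Theorem for T(n) = 21T(n/4) + O(n^2):

a = 21, b = 4, c = 2
log_b(a) = log_4(21) = 2.1962

Case 1: c = 2 < log_4(21) = 2.1962
T(n) = O(n^(log_4 21))

For T(n) = 21T(n/4) + O(n^2): log_4(21) = 2.1962. This is Case 1 of the Master Theorem (c < log_b(a), work dominated by leaves), giving O(n^(log_4 21)).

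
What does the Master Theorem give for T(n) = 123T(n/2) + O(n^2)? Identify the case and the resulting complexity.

Master Theorem for T(n) = 123T(n/2) + O(n^2):

a = 123, b = 2, c = 2
log_b(a) = log_2(123) = 6.9425

Case 1: c = 2 < log_2(123) = 6.9425
T(n) = O(n^(log_2 123))

For T(n) = 123T(n/2) + O(n^2): log_2(123) = 6.9425. This is Case 1 of the Master Theorem (c < log_b(a), work dominated by leaves), giving O(n^(log_2 123)).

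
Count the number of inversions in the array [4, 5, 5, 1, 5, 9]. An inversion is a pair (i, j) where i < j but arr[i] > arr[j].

Finding inversions in [4, 5, 5, 1, 5, 9]:

(0, 3): arr[0]=4 > arr[3]=1
(1, 3): arr[1]=5 > arr[3]=1
(2, 3): arr[2]=5 > arr[3]=1

Total inversions: 3

The array has 3 inversion(s): (0,3), (1,3), (2,3). Each pair (i,j) satisfies i < j and arr[i] > arr[j].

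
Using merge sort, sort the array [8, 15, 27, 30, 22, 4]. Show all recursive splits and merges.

Merge sort trace:

Split: [8, 15, 27, 30, 22, 4] -> [8, 15, 27] and [30, 22, 4]
  Split: [8, 15, 27] -> [8] and [15, 27]
    Split: [15, 27] -> [15] and [27]
    Merge: [15] + [27] -> [15, 27]
  Merge: [8] + [15, 27] -> [8, 15, 27]
  Split: [30, 22, 4] -> [30] and [22, 4]
    Split: [22, 4] -> [22] and [4]
    Merge: [22] + [4] -> [4, 22]
  Merge: [30] + [4, 22] -> [4, 22, 30]
Merge: [8, 15, 27] + [4, 22, 30] -> [4, 8, 15, 22, 27, 30]

Final sorted array: [4, 8, 15, 22, 27, 30]

The merge sort proceeds by recursively splitting the array and merging sorted halves.
After all merges, the sorted array is [4, 8, 15, 22, 27, 30].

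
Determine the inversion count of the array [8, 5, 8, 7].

Finding inversions in [8, 5, 8, 7]:

(0, 1): arr[0]=8 > arr[1]=5
(0, 3): arr[0]=8 > arr[3]=7
(2, 3): arr[2]=8 > arr[3]=7

Total inversions: 3

The array has 3 inversion(s): (0,1), (0,3), (2,3). Each pair (i,j) satisfies i < j and arr[i] > arr[j].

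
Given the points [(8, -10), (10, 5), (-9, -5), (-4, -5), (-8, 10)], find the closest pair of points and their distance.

Computing all pairwise distances among 5 points:

d((8, -10), (10, 5)) = 15.1327
d((8, -10), (-9, -5)) = 17.72
d((8, -10), (-4, -5)) = 13.0
d((8, -10), (-8, 10)) = 25.6125
d((10, 5), (-9, -5)) = 21.4709
d((10, 5), (-4, -5)) = 17.2047
d((10, 5), (-8, 10)) = 18.6815
d((-9, -5), (-4, -5)) = 5.0 <-- minimum
d((-9, -5), (-8, 10)) = 15.0333
d((-4, -5), (-8, 10)) = 15.5242

Closest pair: (-9, -5) and (-4, -5) with distance 5.0

The closest pair is (-9, -5) and (-4, -5) with Euclidean distance 5.0. For 5 points, brute-force pairwise comparison is shown above. For large n, the divide-and-conquer algorithm (sort by x, recurse on halves, check the dividing strip) achieves O(n log n).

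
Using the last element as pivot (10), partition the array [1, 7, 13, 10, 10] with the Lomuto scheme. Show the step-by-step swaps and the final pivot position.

Lomuto partition with pivot = 10:

Initial array: [1, 7, 13, 10, 10]

arr[0]=1 <= 10: swap with position 0, array becomes [1, 7, 13, 10, 10]
arr[1]=7 <= 10: swap with position 1, array becomes [1, 7, 13, 10, 10]
arr[2]=13 > 10: no swap
arr[3]=10 <= 10: swap with position 2, array becomes [1, 7, 10, 13, 10]

Place pivot at position 3: [1, 7, 10, 10, 13]
Pivot position: 3

After partitioning with pivot 10, the array becomes [1, 7, 10, 10, 13]. The pivot is placed at index 3. All elements to the left of the pivot are <= 10, and all elements to the right are > 10.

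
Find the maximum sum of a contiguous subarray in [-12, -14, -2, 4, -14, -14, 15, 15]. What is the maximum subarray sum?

Using Kadane's algorithm on [-12, -14, -2, 4, -14, -14, 15, 15]:

Scanning through the array:
Position 1 (value -14): max_ending_here = -14, max_so_far = -12
Position 2 (value -2): max_ending_here = -2, max_so_far = -2
Position 3 (value 4): max_ending_here = 4, max_so_far = 4
Position 4 (value -14): max_ending_here = -10, max_so_far = 4
Position 5 (value -14): max_ending_here = -14, max_so_far = 4
Position 6 (value 15): max_ending_here = 15, max_so_far = 15
Position 7 (value 15): max_ending_here = 30, max_so_far = 30

Maximum subarray: [15, 15]
Maximum sum: 30

The maximum subarray is [15, 15] with sum 30. This subarray runs from index 6 to index 7.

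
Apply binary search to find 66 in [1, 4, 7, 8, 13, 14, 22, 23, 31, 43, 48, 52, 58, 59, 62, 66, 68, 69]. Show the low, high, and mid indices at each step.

Binary search for 66 in [1, 4, 7, 8, 13, 14, 22, 23, 31, 43, 48, 52, 58, 59, 62, 66, 68, 69]:

lo=0, hi=17, mid=8, arr[mid]=31 -> 31 < 66, search right half
lo=9, hi=17, mid=13, arr[mid]=59 -> 59 < 66, search right half
lo=14, hi=17, mid=15, arr[mid]=66 -> Found target at index 15!

Binary search finds 66 at index 15 after 3 comparisons. The search repeatedly halves the search space by comparing with the middle element.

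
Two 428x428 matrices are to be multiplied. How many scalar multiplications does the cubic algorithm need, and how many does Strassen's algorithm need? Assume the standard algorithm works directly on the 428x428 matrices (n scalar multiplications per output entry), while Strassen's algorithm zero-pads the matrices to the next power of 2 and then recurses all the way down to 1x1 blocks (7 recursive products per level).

Matrix multiplication for 428x428 matrices:

Strassen's algorithm requires power-of-2 dimensions. Pad 428x428 to 512x512 (next power of 2).

Standard algorithm: 428^3 = 78402752 multiplications
Strassen's algorithm: 7^(log2(512)) = 7^9 = 40353607 multiplications
Savings: 78402752 - 40353607 = 38049145 multiplications

Standard: 78402752 multiplications (428^3). Strassen: 40353607 multiplications (7^9, after padding to 512x512). Strassen reduces 8 recursive multiplications to 7 at each level.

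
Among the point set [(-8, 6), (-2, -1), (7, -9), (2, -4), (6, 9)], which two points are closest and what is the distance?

Computing all pairwise distances among 5 points:

d((-8, 6), (-2, -1)) = 9.2195
d((-8, 6), (7, -9)) = 21.2132
d((-8, 6), (2, -4)) = 14.1421
d((-8, 6), (6, 9)) = 14.3178
d((-2, -1), (7, -9)) = 12.0416
d((-2, -1), (2, -4)) = 5.0 <-- minimum
d((-2, -1), (6, 9)) = 12.8062
d((7, -9), (2, -4)) = 7.0711
d((7, -9), (6, 9)) = 18.0278
d((2, -4), (6, 9)) = 13.6015

Closest pair: (-2, -1) and (2, -4) with distance 5.0

The closest pair is (-2, -1) and (2, -4) with Euclidean distance 5.0. For 5 points, brute-force pairwise comparison is shown above. For large n, the divide-and-conquer algorithm (sort by x, recurse on halves, check the dividing strip) achieves O(n log n).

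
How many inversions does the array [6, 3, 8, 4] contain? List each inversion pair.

Finding inversions in [6, 3, 8, 4]:

(0, 1): arr[0]=6 > arr[1]=3
(0, 3): arr[0]=6 > arr[3]=4
(2, 3): arr[2]=8 > arr[3]=4

Total inversions: 3

The array has 3 inversion(s): (0,1), (0,3), (2,3). Each pair (i,j) satisfies i < j and arr[i] > arr[j].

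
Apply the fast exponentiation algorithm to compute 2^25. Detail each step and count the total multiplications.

Computing 2^25 by squaring (build up from 2^1; each line after the first costs one multiplication):

2^1 = 2
2^2 = (2^1)^2 = 2^2 = 4
2^3 = 2 * 2^2 = 2 * 4 = 8
2^6 = (2^3)^2 = 8^2 = 64
2^12 = (2^6)^2 = 64^2 = 4096
2^24 = (2^12)^2 = 4096^2 = 16777216
2^25 = 2 * 2^24 = 2 * 16777216 = 33554432

Result: 33554432
Multiplications needed: 6 (6 lines after 2^1)

2^25 = 33554432. Using exponentiation by squaring, this requires 6 multiplications. The key idea: if the exponent is even, square the half-power; if odd, multiply by the base once.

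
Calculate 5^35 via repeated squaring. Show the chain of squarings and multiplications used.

Computing 5^35 by squaring (build up from 5^1; each line after the first costs one multiplication):

5^1 = 5
5^2 = (5^1)^2 = 5^2 = 25
5^4 = (5^2)^2 = 25^2 = 625
5^8 = (5^4)^2 = 625^2 = 390625
5^16 = (5^8)^2 = 390625^2 = 152587890625
5^17 = 5 * 5^16 = 5 * 152587890625 = 762939453125
5^34 = (5^17)^2 = 762939453125^2 = 582076609134674072265625
5^35 = 5 * 5^34 = 5 * 582076609134674072265625 = 2910383045673370361328125

Result: 2910383045673370361328125
Multiplications needed: 7 (7 lines after 5^1)

5^35 = 2910383045673370361328125. Using exponentiation by squaring, this requires 7 multiplications. The key idea: if the exponent is even, square the half-power; if odd, multiply by the base once.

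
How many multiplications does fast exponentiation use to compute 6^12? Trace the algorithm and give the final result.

Computing 6^12 by squaring (build up from 6^1; each line after the first costs one multiplication):

6^1 = 6
6^2 = (6^1)^2 = 6^2 = 36
6^3 = 6 * 6^2 = 6 * 36 = 216
6^6 = (6^3)^2 = 216^2 = 46656
6^12 = (6^6)^2 = 46656^2 = 2176782336

Result: 2176782336
Multiplications needed: 4 (4 lines after 6^1)

6^12 = 2176782336. Using exponentiation by squaring, this requires 4 multiplications. The key idea: if the exponent is even, square the half-power; if odd, multiply by the base once.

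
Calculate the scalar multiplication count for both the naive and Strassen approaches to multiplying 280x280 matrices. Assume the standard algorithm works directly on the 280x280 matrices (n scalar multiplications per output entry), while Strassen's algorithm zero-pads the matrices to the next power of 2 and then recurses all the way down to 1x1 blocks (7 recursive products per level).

Matrix multiplication for 280x280 matrices:

Strassen's algorithm requires power-of-2 dimensions. Pad 280x280 to 512x512 (next power of 2).

Standard algorithm: 280^3 = 21952000 multiplications
Strassen's algorithm: 7^(log2(512)) = 7^9 = 40353607 multiplications
Difference: 21952000 - 40353607 = -18401607 (Strassen uses MORE here due to padding overhead — for small or just-over-power-of-2 n, padding can outweigh the per-level savings)

Standard: 21952000 multiplications (280^3). Strassen: 40353607 multiplications (7^9, after padding to 512x512). Strassen reduces 8 recursive multiplications to 7 at each level.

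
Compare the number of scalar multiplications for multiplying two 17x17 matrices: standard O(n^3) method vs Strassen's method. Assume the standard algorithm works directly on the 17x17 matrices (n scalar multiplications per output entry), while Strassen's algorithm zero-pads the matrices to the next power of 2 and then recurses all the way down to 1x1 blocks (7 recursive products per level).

Matrix multiplication for 17x17 matrices:

Strassen's algorithm requires power-of-2 dimensions. Pad 17x17 to 32x32 (next power of 2).

Standard algorithm: 17^3 = 4913 multiplications
Strassen's algorithm: 7^(log2(32)) = 7^5 = 16807 multiplications
Difference: 4913 - 16807 = -11894 (Strassen uses MORE here due to padding overhead — for small or just-over-power-of-2 n, padding can outweigh the per-level savings)

Standard: 4913 multiplications (17^3). Strassen: 16807 multiplications (7^5, after padding to 32x32). Strassen reduces 8 recursive multiplications to 7 at each level.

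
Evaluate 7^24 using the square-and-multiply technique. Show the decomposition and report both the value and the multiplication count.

Computing 7^24 by squaring (build up from 7^1; each line after the first costs one multiplication):

7^1 = 7
7^2 = (7^1)^2 = 7^2 = 49
7^3 = 7 * 7^2 = 7 * 49 = 343
7^6 = (7^3)^2 = 343^2 = 117649
7^12 = (7^6)^2 = 117649^2 = 13841287201
7^24 = (7^12)^2 = 13841287201^2 = 191581231380566414401

Result: 191581231380566414401
Multiplications needed: 5 (5 lines after 7^1)

7^24 = 191581231380566414401. Using exponentiation by squaring, this requires 5 multiplications. The key idea: if the exponent is even, square the half-power; if odd, multiply by the base once.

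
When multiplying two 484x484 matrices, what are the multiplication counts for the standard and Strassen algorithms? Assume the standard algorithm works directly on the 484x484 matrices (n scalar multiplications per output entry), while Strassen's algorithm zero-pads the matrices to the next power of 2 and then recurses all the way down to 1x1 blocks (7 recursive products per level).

Matrix multiplication for 484x484 matrices:

Strassen's algorithm requires power-of-2 dimensions. Pad 484x484 to 512x512 (next power of 2).

Standard algorithm: 484^3 = 113379904 multiplications
Strassen's algorithm: 7^(log2(512)) = 7^9 = 40353607 multiplications
Savings: 113379904 - 40353607 = 73026297 multiplications

Standard: 113379904 multiplications (484^3). Strassen: 40353607 multiplications (7^9, after padding to 512x512). Strassen reduces 8 recursive multiplications to 7 at each level.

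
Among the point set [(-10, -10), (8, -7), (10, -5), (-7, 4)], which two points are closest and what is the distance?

Computing all pairwise distances among 4 points:

d((-10, -10), (8, -7)) = 18.2483
d((-10, -10), (10, -5)) = 20.6155
d((-10, -10), (-7, 4)) = 14.3178
d((8, -7), (10, -5)) = 2.8284 <-- minimum
d((8, -7), (-7, 4)) = 18.6011
d((10, -5), (-7, 4)) = 19.2354

Closest pair: (8, -7) and (10, -5) with distance 2.8284

The closest pair is (8, -7) and (10, -5) with Euclidean distance 2.8284. For 4 points, brute-force pairwise comparison is shown above. For large n, the divide-and-conquer algorithm (sort by x, recurse on halves, check the dividing strip) achieves O(n log n).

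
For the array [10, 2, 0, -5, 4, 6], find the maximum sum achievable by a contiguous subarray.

Using Kadane's algorithm on [10, 2, 0, -5, 4, 6]:

Scanning through the array:
Position 1 (value 2): max_ending_here = 12, max_so_far = 12
Position 2 (value 0): max_ending_here = 12, max_so_far = 12
Position 3 (value -5): max_ending_here = 7, max_so_far = 12
Position 4 (value 4): max_ending_here = 11, max_so_far = 12
Position 5 (value 6): max_ending_here = 17, max_so_far = 17

Maximum subarray: [10, 2, 0, -5, 4, 6]
Maximum sum: 17

The maximum subarray is [10, 2, 0, -5, 4, 6] with sum 17. This subarray runs from index 0 to index 5.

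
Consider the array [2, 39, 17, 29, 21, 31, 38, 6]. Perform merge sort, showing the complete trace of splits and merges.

Merge sort trace:

Split: [2, 39, 17, 29, 21, 31, 38, 6] -> [2, 39, 17, 29] and [21, 31, 38, 6]
  Split: [2, 39, 17, 29] -> [2, 39] and [17, 29]
    Split: [2, 39] -> [2] and [39]
    Merge: [2] + [39] -> [2, 39]
    Split: [17, 29] -> [17] and [29]
    Merge: [17] + [29] -> [17, 29]
  Merge: [2, 39] + [17, 29] -> [2, 17, 29, 39]
  Split: [21, 31, 38, 6] -> [21, 31] and [38, 6]
    Split: [21, 31] -> [21] and [31]
    Merge: [21] + [31] -> [21, 31]
    Split: [38, 6] -> [38] and [6]
    Merge: [38] + [6] -> [6, 38]
  Merge: [21, 31] + [6, 38] -> [6, 21, 31, 38]
Merge: [2, 17, 29, 39] + [6, 21, 31, 38] -> [2, 6, 17, 21, 29, 31, 38, 39]

Final sorted array: [2, 6, 17, 21, 29, 31, 38, 39]

The merge sort proceeds by recursively splitting the array and merging sorted halves.
After all merges, the sorted array is [2, 6, 17, 21, 29, 31, 38, 39].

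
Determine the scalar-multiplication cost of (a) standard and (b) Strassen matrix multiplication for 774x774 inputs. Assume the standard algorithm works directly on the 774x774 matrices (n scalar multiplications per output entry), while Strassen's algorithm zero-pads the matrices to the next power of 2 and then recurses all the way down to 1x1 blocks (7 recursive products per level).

Matrix multiplication for 774x774 matrices:

Strassen's algorithm requires power-of-2 dimensions. Pad 774x774 to 1024x1024 (next power of 2).

Standard algorithm: 774^3 = 463684824 multiplications
Strassen's algorithm: 7^(log2(1024)) = 7^10 = 282475249 multiplications
Savings: 463684824 - 282475249 = 181209575 multiplications

Standard: 463684824 multiplications (774^3). Strassen: 282475249 multiplications (7^10, after padding to 1024x1024). Strassen reduces 8 recursive multiplications to 7 at each level.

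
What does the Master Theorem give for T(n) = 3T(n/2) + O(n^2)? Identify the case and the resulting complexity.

Master Theorem for T(n) = 3T(n/2) + O(n^2):

a = 3, b = 2, c = 2
log_b(a) = log_2(3) = 1.5850

Case 3: c = 2 > log_2(3) = 1.5850
T(n) = O(n^2) = O(n^2)

For T(n) = 3T(n/2) + O(n^2): log_2(3) = 1.5850. This is Case 3 of the Master Theorem (c > log_b(a), work dominated by root), giving O(n^2).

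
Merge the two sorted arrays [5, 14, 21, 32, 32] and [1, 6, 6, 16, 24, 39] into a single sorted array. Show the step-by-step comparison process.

Merging process:

Compare 5 vs 1: take 1 from right. Merged: [1]
Compare 5 vs 6: take 5 from left. Merged: [1, 5]
Compare 14 vs 6: take 6 from right. Merged: [1, 5, 6]
Compare 14 vs 6: take 6 from right. Merged: [1, 5, 6, 6]
Compare 14 vs 16: take 14 from left. Merged: [1, 5, 6, 6, 14]
Compare 21 vs 16: take 16 from right. Merged: [1, 5, 6, 6, 14, 16]
Compare 21 vs 24: take 21 from left. Merged: [1, 5, 6, 6, 14, 16, 21]
Compare 32 vs 24: take 24 from right. Merged: [1, 5, 6, 6, 14, 16, 21, 24]
Compare 32 vs 39: take 32 from left. Merged: [1, 5, 6, 6, 14, 16, 21, 24, 32]
Compare 32 vs 39: take 32 from left. Merged: [1, 5, 6, 6, 14, 16, 21, 24, 32, 32]
Append remaining from right: [39]. Merged: [1, 5, 6, 6, 14, 16, 21, 24, 32, 32, 39]

Final merged array: [1, 5, 6, 6, 14, 16, 21, 24, 32, 32, 39]
Total comparisons: 10

The merged array is [1, 5, 6, 6, 14, 16, 21, 24, 32, 32, 39], requiring 10 comparisons. The merge step runs in O(n) time where n is the total number of elements.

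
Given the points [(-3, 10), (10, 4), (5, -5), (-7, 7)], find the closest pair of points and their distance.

Computing all pairwise distances among 4 points:

d((-3, 10), (10, 4)) = 14.3178
d((-3, 10), (5, -5)) = 17.0
d((-3, 10), (-7, 7)) = 5.0 <-- minimum
d((10, 4), (5, -5)) = 10.2956
d((10, 4), (-7, 7)) = 17.2627
d((5, -5), (-7, 7)) = 16.9706

Closest pair: (-3, 10) and (-7, 7) with distance 5.0

The closest pair is (-3, 10) and (-7, 7) with Euclidean distance 5.0. For 4 points, brute-force pairwise comparison is shown above. For large n, the divide-and-conquer algorithm (sort by x, recurse on halves, check the dividing strip) achieves O(n log n).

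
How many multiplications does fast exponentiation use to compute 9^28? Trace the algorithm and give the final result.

Computing 9^28 by squaring (build up from 9^1; each line after the first costs one multiplication):

9^1 = 9
9^2 = (9^1)^2 = 9^2 = 81
9^3 = 9 * 9^2 = 9 * 81 = 729
9^6 = (9^3)^2 = 729^2 = 531441
9^7 = 9 * 9^6 = 9 * 531441 = 4782969
9^14 = (9^7)^2 = 4782969^2 = 22876792454961
9^28 = (9^14)^2 = 22876792454961^2 = 523347633027360537213511521

Result: 523347633027360537213511521
Multiplications needed: 6 (6 lines after 9^1)

9^28 = 523347633027360537213511521. Using exponentiation by squaring, this requires 6 multiplications. The key idea: if the exponent is even, square the half-power; if odd, multiply by the base once.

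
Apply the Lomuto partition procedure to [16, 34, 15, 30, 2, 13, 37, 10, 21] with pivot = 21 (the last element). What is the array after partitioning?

Lomuto partition with pivot = 21:

Initial array: [16, 34, 15, 30, 2, 13, 37, 10, 21]

arr[0]=16 <= 21: swap with position 0, array becomes [16, 34, 15, 30, 2, 13, 37, 10, 21]
arr[1]=34 > 21: no swap
arr[2]=15 <= 21: swap with position 1, array becomes [16, 15, 34, 30, 2, 13, 37, 10, 21]
arr[3]=30 > 21: no swap
arr[4]=2 <= 21: swap with position 2, array becomes [16, 15, 2, 30, 34, 13, 37, 10, 21]
arr[5]=13 <= 21: swap with position 3, array becomes [16, 15, 2, 13, 34, 30, 37, 10, 21]
arr[6]=37 > 21: no swap
arr[7]=10 <= 21: swap with position 4, array becomes [16, 15, 2, 13, 10, 30, 37, 34, 21]

Place pivot at position 5: [16, 15, 2, 13, 10, 21, 37, 34, 30]
Pivot position: 5

After partitioning with pivot 21, the array becomes [16, 15, 2, 13, 10, 21, 37, 34, 30]. The pivot is placed at index 5. All elements to the left of the pivot are <= 21, and all elements to the right are > 21.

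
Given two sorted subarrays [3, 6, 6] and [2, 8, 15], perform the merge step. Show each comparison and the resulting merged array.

Merging process:

Compare 3 vs 2: take 2 from right. Merged: [2]
Compare 3 vs 8: take 3 from left. Merged: [2, 3]
Compare 6 vs 8: take 6 from left. Merged: [2, 3, 6]
Compare 6 vs 8: take 6 from left. Merged: [2, 3, 6, 6]
Append remaining from right: [8, 15]. Merged: [2, 3, 6, 6, 8, 15]

Final merged array: [2, 3, 6, 6, 8, 15]
Total comparisons: 4

The merged array is [2, 3, 6, 6, 8, 15], requiring 4 comparisons. The merge step runs in O(n) time where n is the total number of elements.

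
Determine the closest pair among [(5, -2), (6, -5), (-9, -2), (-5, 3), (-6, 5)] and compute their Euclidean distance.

Computing all pairwise distances among 5 points:

d((5, -2), (6, -5)) = 3.1623
d((5, -2), (-9, -2)) = 14.0
d((5, -2), (-5, 3)) = 11.1803
d((5, -2), (-6, 5)) = 13.0384
d((6, -5), (-9, -2)) = 15.2971
d((6, -5), (-5, 3)) = 13.6015
d((6, -5), (-6, 5)) = 15.6205
d((-9, -2), (-5, 3)) = 6.4031
d((-9, -2), (-6, 5)) = 7.6158
d((-5, 3), (-6, 5)) = 2.2361 <-- minimum

Closest pair: (-5, 3) and (-6, 5) with distance 2.2361

The closest pair is (-5, 3) and (-6, 5) with Euclidean distance 2.2361. For 5 points, brute-force pairwise comparison is shown above. For large n, the divide-and-conquer algorithm (sort by x, recurse on halves, check the dividing strip) achieves O(n log n).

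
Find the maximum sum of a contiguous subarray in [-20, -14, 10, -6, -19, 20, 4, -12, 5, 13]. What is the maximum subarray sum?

Using Kadane's algorithm on [-20, -14, 10, -6, -19, 20, 4, -12, 5, 13]:

Scanning through the array:
Position 1 (value -14): max_ending_here = -14, max_so_far = -14
Position 2 (value 10): max_ending_here = 10, max_so_far = 10
Position 3 (value -6): max_ending_here = 4, max_so_far = 10
Position 4 (value -19): max_ending_here = -15, max_so_far = 10
Position 5 (value 20): max_ending_here = 20, max_so_far = 20
Position 6 (value 4): max_ending_here = 24, max_so_far = 24
Position 7 (value -12): max_ending_here = 12, max_so_far = 24
Position 8 (value 5): max_ending_here = 17, max_so_far = 24
Position 9 (value 13): max_ending_here = 30, max_so_far = 30

Maximum subarray: [20, 4, -12, 5, 13]
Maximum sum: 30

The maximum subarray is [20, 4, -12, 5, 13] with sum 30. This subarray runs from index 5 to index 9.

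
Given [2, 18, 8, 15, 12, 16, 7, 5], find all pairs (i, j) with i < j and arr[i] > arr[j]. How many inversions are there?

Finding inversions in [2, 18, 8, 15, 12, 16, 7, 5]:

(1, 2): arr[1]=18 > arr[2]=8
(1, 3): arr[1]=18 > arr[3]=15
(1, 4): arr[1]=18 > arr[4]=12
(1, 5): arr[1]=18 > arr[5]=16
(1, 6): arr[1]=18 > arr[6]=7
(1, 7): arr[1]=18 > arr[7]=5
(2, 6): arr[2]=8 > arr[6]=7
(2, 7): arr[2]=8 > arr[7]=5
(3, 4): arr[3]=15 > arr[4]=12
(3, 6): arr[3]=15 > arr[6]=7
(3, 7): arr[3]=15 > arr[7]=5
(4, 6): arr[4]=12 > arr[6]=7
(4, 7): arr[4]=12 > arr[7]=5
(5, 6): arr[5]=16 > arr[6]=7
(5, 7): arr[5]=16 > arr[7]=5
(6, 7): arr[6]=7 > arr[7]=5

Total inversions: 16

The array has 16 inversion(s): (1,2), (1,3), (1,4), (1,5), (1,6), (1,7), (2,6), (2,7), (3,4), (3,6), (3,7), (4,6), (4,7), (5,6), (5,7), (6,7). Each pair (i,j) satisfies i < j and arr[i] > arr[j].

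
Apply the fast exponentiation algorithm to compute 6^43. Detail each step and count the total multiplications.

Computing 6^43 by squaring (build up from 6^1; each line after the first costs one multiplication):

6^1 = 6
6^2 = (6^1)^2 = 6^2 = 36
6^4 = (6^2)^2 = 36^2 = 1296
6^5 = 6 * 6^4 = 6 * 1296 = 7776
6^10 = (6^5)^2 = 7776^2 = 60466176
6^20 = (6^10)^2 = 60466176^2 = 3656158440062976
6^21 = 6 * 6^20 = 6 * 3656158440062976 = 21936950640377856
6^42 = (6^21)^2 = 21936950640377856^2 = 481229803398374426442198455156736
6^43 = 6 * 6^42 = 6 * 481229803398374426442198455156736 = 2887378820390246558653190730940416

Result: 2887378820390246558653190730940416
Multiplications needed: 8 (8 lines after 6^1)

6^43 = 2887378820390246558653190730940416. Using exponentiation by squaring, this requires 8 multiplications. The key idea: if the exponent is even, square the half-power; if odd, multiply by the base once.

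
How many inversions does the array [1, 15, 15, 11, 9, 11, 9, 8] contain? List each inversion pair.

Finding inversions in [1, 15, 15, 11, 9, 11, 9, 8]:

(1, 3): arr[1]=15 > arr[3]=11
(1, 4): arr[1]=15 > arr[4]=9
(1, 5): arr[1]=15 > arr[5]=11
(1, 6): arr[1]=15 > arr[6]=9
(1, 7): arr[1]=15 > arr[7]=8
(2, 3): arr[2]=15 > arr[3]=11
(2, 4): arr[2]=15 > arr[4]=9
(2, 5): arr[2]=15 > arr[5]=11
(2, 6): arr[2]=15 > arr[6]=9
(2, 7): arr[2]=15 > arr[7]=8
(3, 4): arr[3]=11 > arr[4]=9
(3, 6): arr[3]=11 > arr[6]=9
(3, 7): arr[3]=11 > arr[7]=8
(4, 7): arr[4]=9 > arr[7]=8
(5, 6): arr[5]=11 > arr[6]=9
(5, 7): arr[5]=11 > arr[7]=8
(6, 7): arr[6]=9 > arr[7]=8

Total inversions: 17

The array has 17 inversion(s): (1,3), (1,4), (1,5), (1,6), (1,7), (2,3), (2,4), (2,5), (2,6), (2,7), (3,4), (3,6), (3,7), (4,7), (5,6), (5,7), (6,7). Each pair (i,j) satisfies i < j and arr[i] > arr[j].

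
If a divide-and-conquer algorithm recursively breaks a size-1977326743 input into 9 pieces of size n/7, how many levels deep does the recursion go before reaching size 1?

For divide and conquer with division factor 7:

Problem sizes at each level:
Level 0: 1977326743
Level 1: 282475249
Level 2: 40353607
Level 3: 5764801
Level 4: 823543
Level 5: 117649
Level 6: 16807
Level 7: 2401
Level 8: 343
Level 9: 49
Level 10: 7
Level 11: 1

The root is level 0 and the size-1 base case is level 11 (the tree spans levels 0 through 11, i.e. 12 levels counting the root), so the depth is the number of divisions: log_7(1977326743) = 11

The recursion tree depth is log_7(1977326743) = 11. At each level, the problem size is divided by 7, so it takes 11 divisions to reduce to a base case of size 1. The algorithm makes 9 recursive calls at each level.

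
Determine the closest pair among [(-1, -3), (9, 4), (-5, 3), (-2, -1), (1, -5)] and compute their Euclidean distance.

Computing all pairwise distances among 5 points:

d((-1, -3), (9, 4)) = 12.2066
d((-1, -3), (-5, 3)) = 7.2111
d((-1, -3), (-2, -1)) = 2.2361 <-- minimum
d((-1, -3), (1, -5)) = 2.8284
d((9, 4), (-5, 3)) = 14.0357
d((9, 4), (-2, -1)) = 12.083
d((9, 4), (1, -5)) = 12.0416
d((-5, 3), (-2, -1)) = 5.0
d((-5, 3), (1, -5)) = 10.0
d((-2, -1), (1, -5)) = 5.0

Closest pair: (-1, -3) and (-2, -1) with distance 2.2361

The closest pair is (-1, -3) and (-2, -1) with Euclidean distance 2.2361. For 5 points, brute-force pairwise comparison is shown above. For large n, the divide-and-conquer algorithm (sort by x, recurse on halves, check the dividing strip) achieves O(n log n).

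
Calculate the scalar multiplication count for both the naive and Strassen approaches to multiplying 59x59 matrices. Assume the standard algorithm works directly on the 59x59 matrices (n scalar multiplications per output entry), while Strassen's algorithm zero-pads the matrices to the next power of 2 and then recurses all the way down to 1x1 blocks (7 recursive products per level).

Matrix multiplication for 59x59 matrices:

Strassen's algorithm requires power-of-2 dimensions. Pad 59x59 to 64x64 (next power of 2).

Standard algorithm: 59^3 = 205379 multiplications
Strassen's algorithm: 7^(log2(64)) = 7^6 = 117649 multiplications
Savings: 205379 - 117649 = 87730 multiplications

Standard: 205379 multiplications (59^3). Strassen: 117649 multiplications (7^6, after padding to 64x64). Strassen reduces 8 recursive multiplications to 7 at each level.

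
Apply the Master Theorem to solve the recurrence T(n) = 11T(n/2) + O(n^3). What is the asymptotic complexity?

Master Theorem for T(n) = 11T(n/2) + O(n^3):

a = 11, b = 2, c = 3
log_b(a) = log_2(11) = 3.4594

Case 1: c = 3 < log_2(11) = 3.4594
T(n) = O(n^(log_2 11))

For T(n) = 11T(n/2) + O(n^3): log_2(11) = 3.4594. This is Case 1 of the Master Theorem (c < log_b(a), work dominated by leaves), giving O(n^(log_2 11)).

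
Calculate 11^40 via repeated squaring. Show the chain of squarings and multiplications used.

Computing 11^40 by squaring (build up from 11^1; each line after the first costs one multiplication):

11^1 = 11
11^2 = (11^1)^2 = 11^2 = 121
11^4 = (11^2)^2 = 121^2 = 14641
11^5 = 11 * 11^4 = 11 * 14641 = 161051
11^10 = (11^5)^2 = 161051^2 = 25937424601
11^20 = (11^10)^2 = 25937424601^2 = 672749994932560009201
11^40 = (11^20)^2 = 672749994932560009201^2 = 452592555681759518058893560348969204658401

Result: 452592555681759518058893560348969204658401
Multiplications needed: 6 (6 lines after 11^1)

11^40 = 452592555681759518058893560348969204658401. Using exponentiation by squaring, this requires 6 multiplications. The key idea: if the exponent is even, square the half-power; if odd, multiply by the base once.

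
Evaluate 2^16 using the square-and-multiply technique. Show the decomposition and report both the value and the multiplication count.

Computing 2^16 by squaring (build up from 2^1; each line after the first costs one multiplication):

2^1 = 2
2^2 = (2^1)^2 = 2^2 = 4
2^4 = (2^2)^2 = 4^2 = 16
2^8 = (2^4)^2 = 16^2 = 256
2^16 = (2^8)^2 = 256^2 = 65536

Result: 65536
Multiplications needed: 4 (4 lines after 2^1)

2^16 = 65536. Using exponentiation by squaring, this requires 4 multiplications. The key idea: if the exponent is even, square the half-power; if odd, multiply by the base once.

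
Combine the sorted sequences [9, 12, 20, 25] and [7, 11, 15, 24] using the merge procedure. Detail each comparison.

Merging process:

Compare 9 vs 7: take 7 from right. Merged: [7]
Compare 9 vs 11: take 9 from left. Merged: [7, 9]
Compare 12 vs 11: take 11 from right. Merged: [7, 9, 11]
Compare 12 vs 15: take 12 from left. Merged: [7, 9, 11, 12]
Compare 20 vs 15: take 15 from right. Merged: [7, 9, 11, 12, 15]
Compare 20 vs 24: take 20 from left. Merged: [7, 9, 11, 12, 15, 20]
Compare 25 vs 24: take 24 from right. Merged: [7, 9, 11, 12, 15, 20, 24]
Append remaining from left: [25]. Merged: [7, 9, 11, 12, 15, 20, 24, 25]

Final merged array: [7, 9, 11, 12, 15, 20, 24, 25]
Total comparisons: 7

The merged array is [7, 9, 11, 12, 15, 20, 24, 25], requiring 7 comparisons. The merge step runs in O(n) time where n is the total number of elements.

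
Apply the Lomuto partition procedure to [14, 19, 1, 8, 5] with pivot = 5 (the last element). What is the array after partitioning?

Lomuto partition with pivot = 5:

Initial array: [14, 19, 1, 8, 5]

arr[0]=14 > 5: no swap
arr[1]=19 > 5: no swap
arr[2]=1 <= 5: swap with position 0, array becomes [1, 19, 14, 8, 5]
arr[3]=8 > 5: no swap

Place pivot at position 1: [1, 5, 14, 8, 19]
Pivot position: 1

After partitioning with pivot 5, the array becomes [1, 5, 14, 8, 19]. The pivot is placed at index 1. All elements to the left of the pivot are <= 5, and all elements to the right are > 5.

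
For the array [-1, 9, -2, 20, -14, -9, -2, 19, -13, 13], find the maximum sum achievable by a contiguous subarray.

Using Kadane's algorithm on [-1, 9, -2, 20, -14, -9, -2, 19, -13, 13]:

Scanning through the array:
Position 1 (value 9): max_ending_here = 9, max_so_far = 9
Position 2 (value -2): max_ending_here = 7, max_so_far = 9
Position 3 (value 20): max_ending_here = 27, max_so_far = 27
Position 4 (value -14): max_ending_here = 13, max_so_far = 27
Position 5 (value -9): max_ending_here = 4, max_so_far = 27
Position 6 (value -2): max_ending_here = 2, max_so_far = 27
Position 7 (value 19): max_ending_here = 21, max_so_far = 27
Position 8 (value -13): max_ending_here = 8, max_so_far = 27
Position 9 (value 13): max_ending_here = 21, max_so_far = 27

Maximum subarray: [9, -2, 20]
Maximum sum: 27

The maximum subarray is [9, -2, 20] with sum 27. This subarray runs from index 1 to index 3.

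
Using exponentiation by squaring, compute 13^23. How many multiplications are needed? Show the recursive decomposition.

Computing 13^23 by squaring (build up from 13^1; each line after the first costs one multiplication):

13^1 = 13
13^2 = (13^1)^2 = 13^2 = 169
13^4 = (13^2)^2 = 169^2 = 28561
13^5 = 13 * 13^4 = 13 * 28561 = 371293
13^10 = (13^5)^2 = 371293^2 = 137858491849
13^11 = 13 * 13^10 = 13 * 137858491849 = 1792160394037
13^22 = (13^11)^2 = 1792160394037^2 = 3211838877954855105157369
13^23 = 13 * 13^22 = 13 * 3211838877954855105157369 = 41753905413413116367045797

Result: 41753905413413116367045797
Multiplications needed: 7 (7 lines after 13^1)

13^23 = 41753905413413116367045797. Using exponentiation by squaring, this requires 7 multiplications. The key idea: if the exponent is even, square the half-power; if odd, multiply by the base once.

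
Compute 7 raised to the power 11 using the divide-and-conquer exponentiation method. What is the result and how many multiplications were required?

Computing 7^11 by squaring (build up from 7^1; each line after the first costs one multiplication):

7^1 = 7
7^2 = (7^1)^2 = 7^2 = 49
7^4 = (7^2)^2 = 49^2 = 2401
7^5 = 7 * 7^4 = 7 * 2401 = 16807
7^10 = (7^5)^2 = 16807^2 = 282475249
7^11 = 7 * 7^10 = 7 * 282475249 = 1977326743

Result: 1977326743
Multiplications needed: 5 (5 lines after 7^1)

7^11 = 1977326743. Using exponentiation by squaring, this requires 5 multiplications. The key idea: if the exponent is even, square the half-power; if odd, multiply by the base once.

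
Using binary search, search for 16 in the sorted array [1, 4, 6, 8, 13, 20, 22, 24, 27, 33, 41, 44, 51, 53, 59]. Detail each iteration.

Binary search for 16 in [1, 4, 6, 8, 13, 20, 22, 24, 27, 33, 41, 44, 51, 53, 59]:

lo=0, hi=14, mid=7, arr[mid]=24 -> 24 > 16, search left half
lo=0, hi=6, mid=3, arr[mid]=8 -> 8 < 16, search right half
lo=4, hi=6, mid=5, arr[mid]=20 -> 20 > 16, search left half
lo=4, hi=4, mid=4, arr[mid]=13 -> 13 < 16, search right half
lo=5 > hi=4, target 16 not found

Binary search determines that 16 is not in the array after 4 comparisons. The search space was exhausted without finding the target.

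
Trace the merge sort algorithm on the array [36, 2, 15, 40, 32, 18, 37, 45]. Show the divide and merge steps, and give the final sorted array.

Merge sort trace:

Split: [36, 2, 15, 40, 32, 18, 37, 45] -> [36, 2, 15, 40] and [32, 18, 37, 45]
  Split: [36, 2, 15, 40] -> [36, 2] and [15, 40]
    Split: [36, 2] -> [36] and [2]
    Merge: [36] + [2] -> [2, 36]
    Split: [15, 40] -> [15] and [40]
    Merge: [15] + [40] -> [15, 40]
  Merge: [2, 36] + [15, 40] -> [2, 15, 36, 40]
  Split: [32, 18, 37, 45] -> [32, 18] and [37, 45]
    Split: [32, 18] -> [32] and [18]
    Merge: [32] + [18] -> [18, 32]
    Split: [37, 45] -> [37] and [45]
    Merge: [37] + [45] -> [37, 45]
  Merge: [18, 32] + [37, 45] -> [18, 32, 37, 45]
Merge: [2, 15, 36, 40] + [18, 32, 37, 45] -> [2, 15, 18, 32, 36, 37, 40, 45]

Final sorted array: [2, 15, 18, 32, 36, 37, 40, 45]

The merge sort proceeds by recursively splitting the array and merging sorted halves.
After all merges, the sorted array is [2, 15, 18, 32, 36, 37, 40, 45].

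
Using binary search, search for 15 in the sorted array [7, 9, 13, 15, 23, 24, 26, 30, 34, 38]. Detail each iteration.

Binary search for 15 in [7, 9, 13, 15, 23, 24, 26, 30, 34, 38]:

lo=0, hi=9, mid=4, arr[mid]=23 -> 23 > 15, search left half
lo=0, hi=3, mid=1, arr[mid]=9 -> 9 < 15, search right half
lo=2, hi=3, mid=2, arr[mid]=13 -> 13 < 15, search right half
lo=3, hi=3, mid=3, arr[mid]=15 -> Found target at index 3!

Binary search finds 15 at index 3 after 4 comparisons. The search repeatedly halves the search space by comparing with the middle element.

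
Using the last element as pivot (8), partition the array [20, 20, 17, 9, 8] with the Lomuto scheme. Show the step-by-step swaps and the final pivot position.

Lomuto partition with pivot = 8:

Initial array: [20, 20, 17, 9, 8]

arr[0]=20 > 8: no swap
arr[1]=20 > 8: no swap
arr[2]=17 > 8: no swap
arr[3]=9 > 8: no swap

Place pivot at position 0: [8, 20, 17, 9, 20]
Pivot position: 0

After partitioning with pivot 8, the array becomes [8, 20, 17, 9, 20]. The pivot is placed at index 0. All elements to the left of the pivot are <= 8, and all elements to the right are > 8.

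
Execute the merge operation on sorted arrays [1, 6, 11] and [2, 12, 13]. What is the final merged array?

Merging process:

Compare 1 vs 2: take 1 from left. Merged: [1]
Compare 6 vs 2: take 2 from right. Merged: [1, 2]
Compare 6 vs 12: take 6 from left. Merged: [1, 2, 6]
Compare 11 vs 12: take 11 from left. Merged: [1, 2, 6, 11]
Append remaining from right: [12, 13]. Merged: [1, 2, 6, 11, 12, 13]

Final merged array: [1, 2, 6, 11, 12, 13]
Total comparisons: 4

The merged array is [1, 2, 6, 11, 12, 13], requiring 4 comparisons. The merge step runs in O(n) time where n is the total number of elements.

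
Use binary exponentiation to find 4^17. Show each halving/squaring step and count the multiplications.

Computing 4^17 by squaring (build up from 4^1; each line after the first costs one multiplication):

4^1 = 4
4^2 = (4^1)^2 = 4^2 = 16
4^4 = (4^2)^2 = 16^2 = 256
4^8 = (4^4)^2 = 256^2 = 65536
4^16 = (4^8)^2 = 65536^2 = 4294967296
4^17 = 4 * 4^16 = 4 * 4294967296 = 17179869184

Result: 17179869184
Multiplications needed: 5 (5 lines after 4^1)

4^17 = 17179869184. Using exponentiation by squaring, this requires 5 multiplications. The key idea: if the exponent is even, square the half-power; if odd, multiply by the base once.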